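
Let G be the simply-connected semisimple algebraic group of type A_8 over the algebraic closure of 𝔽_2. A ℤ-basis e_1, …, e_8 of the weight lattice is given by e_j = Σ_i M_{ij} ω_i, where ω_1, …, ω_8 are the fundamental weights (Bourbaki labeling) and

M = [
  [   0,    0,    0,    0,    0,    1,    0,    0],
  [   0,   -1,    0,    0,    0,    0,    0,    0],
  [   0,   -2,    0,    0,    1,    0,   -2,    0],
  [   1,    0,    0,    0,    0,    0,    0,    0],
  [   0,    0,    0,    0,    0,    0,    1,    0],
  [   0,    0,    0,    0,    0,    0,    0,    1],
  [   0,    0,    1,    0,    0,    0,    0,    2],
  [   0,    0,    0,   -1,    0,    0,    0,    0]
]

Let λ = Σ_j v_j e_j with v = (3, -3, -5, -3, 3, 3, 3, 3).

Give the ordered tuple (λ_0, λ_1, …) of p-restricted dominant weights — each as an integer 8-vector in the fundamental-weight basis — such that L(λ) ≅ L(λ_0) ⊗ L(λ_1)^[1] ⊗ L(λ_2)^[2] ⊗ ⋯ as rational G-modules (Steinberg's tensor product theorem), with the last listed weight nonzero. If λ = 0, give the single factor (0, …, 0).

((1, 1, 1, 1, 1, 1, 1, 1), (1, 1, 1, 1, 1, 1, 0, 1))

ω-coordinates c = M·v, v = (3, -3, -5, -3, 3, 3, 3, 3):
  c_1 = 0·3 + (0)·(-3) + (0)·(-5) + (0)·(-3) + 0·3 + 1·3 + 0·3 + 0·3 = 3
  c_2 = 0·3 + (-1)·(-3) + (0)·(-5) + (0)·(-3) + 0·3 + 0·3 + 0·3 + 0·3 = 3
  c_3 = 0·3 + (-2)·(-3) + (0)·(-5) + (0)·(-3) + 1·3 + 0·3 + (-2)·(3) + 0·3 = 3
  c_4 = 1·3 + (0)·(-3) + (0)·(-5) + (0)·(-3) + 0·3 + 0·3 + 0·3 + 0·3 = 3
  c_5 = 0·3 + (0)·(-3) + (0)·(-5) + (0)·(-3) + 0·3 + 0·3 + 1·3 + 0·3 = 3
  c_6 = 0·3 + (0)·(-3) + (0)·(-5) + (0)·(-3) + 0·3 + 0·3 + 0·3 + 1·3 = 3
  c_7 = 0·3 + (0)·(-3) + (1)·(-5) + (0)·(-3) + 0·3 + 0·3 + 0·3 + 2·3 = 1
  c_8 = 0·3 + (0)·(-3) + (0)·(-5) + (-1)·(-3) + 0·3 + 0·3 + 0·3 + 0·3 = 3
Base-2 expansion of each c_i:
  c_1 = 3 = 1·2^0 + 1·2^1
  c_2 = 3 = 1·2^0 + 1·2^1
  c_3 = 3 = 1·2^0 + 1·2^1
  c_4 = 3 = 1·2^0 + 1·2^1
  c_5 = 3 = 1·2^0 + 1·2^1
  c_6 = 3 = 1·2^0 + 1·2^1
  c_7 = 1 = 1·2^0
  c_8 = 3 = 1·2^0 + 1·2^1
Factor λ_0 = (1, 1, 1, 1, 1, 1, 1, 1)
Factor λ_1 = (1, 1, 1, 1, 1, 1, 0, 1)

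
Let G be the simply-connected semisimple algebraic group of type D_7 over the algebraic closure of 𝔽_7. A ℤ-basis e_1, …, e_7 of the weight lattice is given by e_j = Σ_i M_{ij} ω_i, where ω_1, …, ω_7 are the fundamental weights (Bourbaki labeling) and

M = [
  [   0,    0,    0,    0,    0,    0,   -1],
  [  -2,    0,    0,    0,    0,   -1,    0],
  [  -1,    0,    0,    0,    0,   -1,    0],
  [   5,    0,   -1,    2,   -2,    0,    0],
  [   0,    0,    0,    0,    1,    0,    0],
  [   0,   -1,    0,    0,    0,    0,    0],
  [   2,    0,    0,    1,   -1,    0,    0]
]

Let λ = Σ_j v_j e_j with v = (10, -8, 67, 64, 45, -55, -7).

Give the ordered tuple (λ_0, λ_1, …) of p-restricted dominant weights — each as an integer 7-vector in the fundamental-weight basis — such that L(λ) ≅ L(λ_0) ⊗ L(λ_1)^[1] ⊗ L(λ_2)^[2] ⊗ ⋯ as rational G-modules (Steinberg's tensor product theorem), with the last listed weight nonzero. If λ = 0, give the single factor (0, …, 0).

((0, 0, 3, 0, 3, 1, 4), (1, 5, 6, 3, 6, 1, 5))

In the fundamental-weight basis, λ has coordinates c = M·v (v = (10, -8, 67, 64, 45, -55, -7)):
  c_1 = 0·10 + (0)·(-8) + 0·67 + 0·64 + 0·45 + (0)·(-55) + (-1)·(-7) = 7
  c_2 = (-2)·(10) + (0)·(-8) + 0·67 + 0·64 + 0·45 + (-1)·(-55) + (0)·(-7) = 35
  c_3 = (-1)·(10) + (0)·(-8) + 0·67 + 0·64 + 0·45 + (-1)·(-55) + (0)·(-7) = 45
  c_4 = 5·10 + (0)·(-8) + (-1)·(67) + 2·64 + (-2)·(45) + (0)·(-55) + (0)·(-7) = 21
  c_5 = 0·10 + (0)·(-8) + 0·67 + 0·64 + 1·45 + (0)·(-55) + (0)·(-7) = 45
  c_6 = 0·10 + (-1)·(-8) + 0·67 + 0·64 + 0·45 + (0)·(-55) + (0)·(-7) = 8
  c_7 = 2·10 + (0)·(-8) + 0·67 + 1·64 + (-1)·(45) + (0)·(-55) + (0)·(-7) = 39
Expand coordinatewise in base 7:
  c_1 = 7 = 0·7^0 + 1·7^1
  c_2 = 35 = 0·7^0 + 5·7^1
  c_3 = 45 = 3·7^0 + 6·7^1
  c_4 = 21 = 0·7^0 + 3·7^1
  c_5 = 45 = 3·7^0 + 6·7^1
  c_6 = 8 = 1·7^0 + 1·7^1
  c_7 = 39 = 4·7^0 + 5·7^1
p-restricted factor λ_0 = (0, 0, 3, 0, 3, 1, 4)
p-restricted factor λ_1 = (1, 5, 6, 3, 6, 1, 5)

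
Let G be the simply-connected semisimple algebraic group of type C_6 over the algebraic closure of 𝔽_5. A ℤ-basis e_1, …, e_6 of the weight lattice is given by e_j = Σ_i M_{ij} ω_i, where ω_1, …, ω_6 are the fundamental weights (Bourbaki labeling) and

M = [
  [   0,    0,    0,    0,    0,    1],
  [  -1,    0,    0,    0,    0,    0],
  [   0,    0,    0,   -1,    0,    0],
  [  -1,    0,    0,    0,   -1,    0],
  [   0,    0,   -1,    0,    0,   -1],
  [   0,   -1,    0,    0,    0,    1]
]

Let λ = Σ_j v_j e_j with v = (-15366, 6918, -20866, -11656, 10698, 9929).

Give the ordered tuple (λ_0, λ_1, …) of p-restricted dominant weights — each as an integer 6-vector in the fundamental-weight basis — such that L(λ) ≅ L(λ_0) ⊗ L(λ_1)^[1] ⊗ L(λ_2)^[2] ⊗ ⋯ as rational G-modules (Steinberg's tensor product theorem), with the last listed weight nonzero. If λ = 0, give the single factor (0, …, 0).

Converting to the ω-basis (c_i = row i of M dotted with v = (-15366, 6918, -20866, -11656, 10698, 9929)):
  c_1 = (0)·(-15366) + 0·6918 + (0)·(-20866) + (0)·(-11656) + 0·10698 + 1·9929 = 9929
  c_2 = (-1)·(-15366) + 0·6918 + (0)·(-20866) + (0)·(-11656) + 0·10698 + 0·9929 = 15366
  c_3 = (0)·(-15366) + 0·6918 + (0)·(-20866) + (-1)·(-11656) + 0·10698 + 0·9929 = 11656
  c_4 = (-1)·(-15366) + 0·6918 + (0)·(-20866) + (0)·(-11656) + (-1)·(10698) + 0·9929 = 4668
  c_5 = (0)·(-15366) + 0·6918 + (-1)·(-20866) + (0)·(-11656) + 0·10698 + (-1)·(9929) = 10937
  c_6 = (0)·(-15366) + (-1)·(6918) + (0)·(-20866) + (0)·(-11656) + 0·10698 + 1·9929 = 3011
Expand coordinatewise in base 5:
  c_1 = 9929 = 4·5^0 + 0·5^1 + 2·5^2 + 4·5^3 + 0·5^4 + 3·5^5
  c_2 = 15366 = 1·5^0 + 3·5^1 + 4·5^2 + 2·5^3 + 4·5^4 + 4·5^5
  c_3 = 11656 = 1·5^0 + 1·5^1 + 1·5^2 + 3·5^3 + 3·5^4 + 3·5^5
  c_4 = 4668 = 3·5^0 + 3·5^1 + 1·5^2 + 2·5^3 + 2·5^4 + 1·5^5
  c_5 = 10937 = 2·5^0 + 2·5^1 + 2·5^2 + 2·5^3 + 2·5^4 + 3·5^5
  c_6 = 3011 = 1·5^0 + 2·5^1 + 0·5^2 + 4·5^3 + 4·5^4
Factor λ_0 = (4, 1, 1, 3, 2, 1)
Factor λ_1 = (0, 3, 1, 3, 2, 2)
Factor λ_2 = (2, 4, 1, 1, 2, 0)
Factor λ_3 = (4, 2, 3, 2, 2, 4)
Factor λ_4 = (0, 4, 3, 2, 2, 4)
Factor λ_5 = (3, 4, 3, 1, 3, 0)

((4, 1, 1, 3, 2, 1), (0, 3, 1, 3, 2, 2), (2, 4, 1, 1, 2, 0), (4, 2, 3, 2, 2, 4), (0, 4, 3, 2, 2, 4), (3, 4, 3, 1, 3, 0))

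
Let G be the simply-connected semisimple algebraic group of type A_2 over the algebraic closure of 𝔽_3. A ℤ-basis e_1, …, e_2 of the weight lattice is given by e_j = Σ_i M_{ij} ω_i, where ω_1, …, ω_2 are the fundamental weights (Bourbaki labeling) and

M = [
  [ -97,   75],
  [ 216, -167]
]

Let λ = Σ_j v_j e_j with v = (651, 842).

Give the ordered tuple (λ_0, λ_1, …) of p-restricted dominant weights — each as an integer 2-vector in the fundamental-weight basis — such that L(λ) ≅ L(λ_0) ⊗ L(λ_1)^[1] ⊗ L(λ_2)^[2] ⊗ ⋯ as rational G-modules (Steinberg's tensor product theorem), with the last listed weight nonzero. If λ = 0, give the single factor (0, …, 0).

In the fundamental-weight basis, λ has coordinates c = M·v (v = (651, 842)):
  c_1 = (-97)·(651) + (75)·(842) = 3
  c_2 = (216)·(651) + (-167)·(842) = 2
Writing each c_i in base p = 3:
  c_1 = 3 = 0·3^0 + 1·3^1
  c_2 = 2 = 2·3^0
λ_0 = (0, 2)
λ_1 = (1, 0)

((0, 2), (1, 0))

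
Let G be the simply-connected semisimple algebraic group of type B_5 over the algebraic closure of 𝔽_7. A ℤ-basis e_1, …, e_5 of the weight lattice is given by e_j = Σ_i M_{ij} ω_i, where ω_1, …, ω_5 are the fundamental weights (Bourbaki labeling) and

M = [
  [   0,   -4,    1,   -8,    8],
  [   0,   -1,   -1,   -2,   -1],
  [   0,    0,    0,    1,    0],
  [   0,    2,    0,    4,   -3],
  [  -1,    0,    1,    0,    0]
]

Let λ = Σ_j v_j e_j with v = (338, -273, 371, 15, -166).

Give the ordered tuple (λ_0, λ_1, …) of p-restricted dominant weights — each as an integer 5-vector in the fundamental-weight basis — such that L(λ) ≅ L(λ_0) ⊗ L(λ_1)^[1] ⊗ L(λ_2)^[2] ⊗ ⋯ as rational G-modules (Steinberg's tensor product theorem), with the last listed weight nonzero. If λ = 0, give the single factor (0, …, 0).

((1, 3, 1, 5, 5), (2, 5, 2, 1, 4))

ω-coordinates c = M·v, v = (338, -273, 371, 15, -166):
  c_1 = 0*338 + -4*-273 + 1*371 + -8*15 + 8*-166 = 15
  c_2 = 0*338 + -1*-273 + -1*371 + -2*15 + -1*-166 = 38
  c_3 = 0*338 + 0*-273 + 0*371 + 1*15 + 0*-166 = 15
  c_4 = 0*338 + 2*-273 + 0*371 + 4*15 + -3*-166 = 12
  c_5 = -1*338 + 0*-273 + 1*371 + 0*15 + 0*-166 = 33
p = 7; digits c_i = Σ_j d_{ij}·7^j, 0 ≤ d_{ij} < 7:
  c_1 = 15 = 1·7^0 + 2·7^1
  c_2 = 38 = 3·7^0 + 5·7^1
  c_3 = 15 = 1·7^0 + 2·7^1
  c_4 = 12 = 5·7^0 + 1·7^1
  c_5 = 33 = 5·7^0 + 4·7^1
Factor λ_0 = (1, 3, 1, 5, 5)
Factor λ_1 = (2, 5, 2, 1, 4)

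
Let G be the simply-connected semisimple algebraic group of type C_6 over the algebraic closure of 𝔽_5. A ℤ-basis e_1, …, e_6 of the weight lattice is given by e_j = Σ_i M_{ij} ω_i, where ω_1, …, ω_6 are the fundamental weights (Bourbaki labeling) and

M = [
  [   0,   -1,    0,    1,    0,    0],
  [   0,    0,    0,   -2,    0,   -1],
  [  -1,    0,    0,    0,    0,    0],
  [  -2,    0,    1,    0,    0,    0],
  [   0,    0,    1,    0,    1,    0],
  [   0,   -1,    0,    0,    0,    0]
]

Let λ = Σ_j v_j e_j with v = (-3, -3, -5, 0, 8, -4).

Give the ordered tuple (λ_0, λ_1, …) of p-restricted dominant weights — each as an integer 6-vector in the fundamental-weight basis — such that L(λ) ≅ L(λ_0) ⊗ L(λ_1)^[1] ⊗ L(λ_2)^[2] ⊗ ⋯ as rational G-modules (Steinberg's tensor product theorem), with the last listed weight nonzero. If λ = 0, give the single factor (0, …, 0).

In the fundamental-weight basis, λ has coordinates c = M·v (v = (-3, -3, -5, 0, 8, -4)):
  c_1 = 0*-3 + -1*-3 + 0*-5 + 1*0 + 0*8 + 0*-4 = 3
  c_2 = 0*-3 + 0*-3 + 0*-5 + -2*0 + 0*8 + -1*-4 = 4
  c_3 = -1*-3 + 0*-3 + 0*-5 + 0*0 + 0*8 + 0*-4 = 3
  c_4 = -2*-3 + 0*-3 + 1*-5 + 0*0 + 0*8 + 0*-4 = 1
  c_5 = 0*-3 + 0*-3 + 1*-5 + 0*0 + 1*8 + 0*-4 = 3
  c_6 = 0*-3 + -1*-3 + 0*-5 + 0*0 + 0*8 + 0*-4 = 3
Writing each c_i in base p = 5:
  c_1 = 3 = 3·5^0
  c_2 = 4 = 4·5^0
  c_3 = 3 = 3·5^0
  c_4 = 1 = 1·5^0
  c_5 = 3 = 3·5^0
  c_6 = 3 = 3·5^0
Factor λ_0 = (3, 4, 3, 1, 3, 3)

((3, 4, 3, 1, 3, 3),)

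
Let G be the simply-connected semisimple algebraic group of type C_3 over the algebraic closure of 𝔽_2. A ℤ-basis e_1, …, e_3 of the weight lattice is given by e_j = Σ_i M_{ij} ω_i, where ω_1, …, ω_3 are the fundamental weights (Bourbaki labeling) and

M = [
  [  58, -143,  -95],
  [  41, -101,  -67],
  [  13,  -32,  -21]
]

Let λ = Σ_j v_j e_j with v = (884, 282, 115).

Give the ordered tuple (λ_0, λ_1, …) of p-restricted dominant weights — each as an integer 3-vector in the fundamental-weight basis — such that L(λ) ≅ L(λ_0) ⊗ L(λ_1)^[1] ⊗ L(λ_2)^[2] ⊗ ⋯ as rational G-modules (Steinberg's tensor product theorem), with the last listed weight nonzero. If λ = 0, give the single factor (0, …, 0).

((1, 1, 1), (0, 0, 0), (1, 0, 1), (0, 1, 0), (1, 1, 1), (0, 1, 1))

Change of basis e → ω: c = M·v where v = (884, 282, 115):
  c_1 = 58*884 + -143*282 + -95*115 = 21
  c_2 = 41*884 + -101*282 + -67*115 = 57
  c_3 = 13*884 + -32*282 + -21*115 = 53
Base-2 expansion of each c_i:
  c_1 = 21 = 1·2^0 + 0·2^1 + 1·2^2 + 0·2^3 + 1·2^4
  c_2 = 57 = 1·2^0 + 0·2^1 + 0·2^2 + 1·2^3 + 1·2^4 + 1·2^5
  c_3 = 53 = 1·2^0 + 0·2^1 + 1·2^2 + 0·2^3 + 1·2^4 + 1·2^5
p-restricted factor λ_0 = (1, 1, 1)
p-restricted factor λ_1 = (0, 0, 0)
p-restricted factor λ_2 = (1, 0, 1)
p-restricted factor λ_3 = (0, 1, 0)
p-restricted factor λ_4 = (1, 1, 1)
p-restricted factor λ_5 = (0, 1, 1)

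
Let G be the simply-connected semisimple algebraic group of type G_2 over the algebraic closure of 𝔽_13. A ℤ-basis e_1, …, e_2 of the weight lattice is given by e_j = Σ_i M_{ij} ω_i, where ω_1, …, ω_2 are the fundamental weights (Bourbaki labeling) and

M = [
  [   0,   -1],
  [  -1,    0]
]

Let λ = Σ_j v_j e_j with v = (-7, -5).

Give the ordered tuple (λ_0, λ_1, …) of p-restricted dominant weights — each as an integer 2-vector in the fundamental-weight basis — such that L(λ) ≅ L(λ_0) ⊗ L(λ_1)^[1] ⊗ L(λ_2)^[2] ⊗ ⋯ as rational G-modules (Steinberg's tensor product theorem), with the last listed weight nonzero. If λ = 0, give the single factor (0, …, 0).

((5, 7),)

Compute c_i = Σ_j M_{ij} v_j with v = (-7, -5):
  c_1 = (0)·(-7) + (-1)·(-5) = 5
  c_2 = (-1)·(-7) + (0)·(-5) = 7
Expand coordinatewise in base 13:
  c_1 = 5 = 5·13^0
  c_2 = 7 = 7·13^0
λ_0 = (5, 7)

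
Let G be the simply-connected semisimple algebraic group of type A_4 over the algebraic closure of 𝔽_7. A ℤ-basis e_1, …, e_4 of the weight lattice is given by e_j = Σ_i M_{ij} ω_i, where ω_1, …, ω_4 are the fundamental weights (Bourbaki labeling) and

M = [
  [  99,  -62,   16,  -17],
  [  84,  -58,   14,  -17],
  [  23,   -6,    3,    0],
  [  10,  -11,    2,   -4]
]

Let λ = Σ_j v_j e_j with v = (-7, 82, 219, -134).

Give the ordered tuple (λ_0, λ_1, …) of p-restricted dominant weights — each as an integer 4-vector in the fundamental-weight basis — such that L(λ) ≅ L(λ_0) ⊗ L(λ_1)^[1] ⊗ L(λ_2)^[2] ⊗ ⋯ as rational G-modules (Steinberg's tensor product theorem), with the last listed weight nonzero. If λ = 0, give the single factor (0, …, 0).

((5, 0, 4, 2),)

Compute c_i = Σ_j M_{ij} v_j with v = (-7, 82, 219, -134):
  c_1 = (99)·(-7) + (-62)·(82) + 16·219 + (-17)·(-134) = 5
  c_2 = (84)·(-7) + (-58)·(82) + 14·219 + (-17)·(-134) = 0
  c_3 = (23)·(-7) + (-6)·(82) + 3·219 + (0)·(-134) = 4
  c_4 = (10)·(-7) + (-11)·(82) + 2·219 + (-4)·(-134) = 2
Writing each c_i in base p = 7:
  c_1 = 5 = 5·7^0
  c_2 = 0
  c_3 = 4 = 4·7^0
  c_4 = 2 = 2·7^0
λ_0 = (5, 0, 4, 2)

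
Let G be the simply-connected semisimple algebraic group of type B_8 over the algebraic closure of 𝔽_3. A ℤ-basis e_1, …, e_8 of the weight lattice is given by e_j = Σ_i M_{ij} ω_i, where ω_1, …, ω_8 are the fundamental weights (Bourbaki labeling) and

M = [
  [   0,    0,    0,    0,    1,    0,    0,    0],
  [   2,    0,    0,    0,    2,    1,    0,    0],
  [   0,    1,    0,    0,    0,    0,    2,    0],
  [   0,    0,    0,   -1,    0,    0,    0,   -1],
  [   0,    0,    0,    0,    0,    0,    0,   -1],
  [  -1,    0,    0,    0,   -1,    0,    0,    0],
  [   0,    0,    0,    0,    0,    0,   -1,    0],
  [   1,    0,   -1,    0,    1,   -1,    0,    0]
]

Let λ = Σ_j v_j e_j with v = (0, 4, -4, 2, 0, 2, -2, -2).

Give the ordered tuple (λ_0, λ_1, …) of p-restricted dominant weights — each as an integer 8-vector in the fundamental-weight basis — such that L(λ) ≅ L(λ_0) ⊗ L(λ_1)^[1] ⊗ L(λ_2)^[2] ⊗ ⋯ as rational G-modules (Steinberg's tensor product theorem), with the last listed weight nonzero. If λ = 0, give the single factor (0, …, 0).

((0, 2, 0, 0, 2, 0, 2, 2),)

Compute c_i = Σ_j M_{ij} v_j with v = (0, 4, -4, 2, 0, 2, -2, -2):
  c_1 = (0)·(0) + (0)·(4) + (0)·(-4) + (0)·(2) + (1)·(0) + (0)·(2) + (0)·(-2) + (0)·(-2) = 0
  c_2 = (2)·(0) + (0)·(4) + (0)·(-4) + (0)·(2) + (2)·(0) + (1)·(2) + (0)·(-2) + (0)·(-2) = 2
  c_3 = (0)·(0) + (1)·(4) + (0)·(-4) + (0)·(2) + (0)·(0) + (0)·(2) + (2)·(-2) + (0)·(-2) = 0
  c_4 = (0)·(0) + (0)·(4) + (0)·(-4) + (-1)·(2) + (0)·(0) + (0)·(2) + (0)·(-2) + (-1)·(-2) = 0
  c_5 = (0)·(0) + (0)·(4) + (0)·(-4) + (0)·(2) + (0)·(0) + (0)·(2) + (0)·(-2) + (-1)·(-2) = 2
  c_6 = (-1)·(0) + (0)·(4) + (0)·(-4) + (0)·(2) + (-1)·(0) + (0)·(2) + (0)·(-2) + (0)·(-2) = 0
  c_7 = (0)·(0) + (0)·(4) + (0)·(-4) + (0)·(2) + (0)·(0) + (0)·(2) + (-1)·(-2) + (0)·(-2) = 2
  c_8 = (1)·(0) + (0)·(4) + (-1)·(-4) + (0)·(2) + (1)·(0) + (-1)·(2) + (0)·(-2) + (0)·(-2) = 2
Expand coordinatewise in base 3:
  c_1 = 0
  c_2 = 2 = 2·3^0
  c_3 = 0
  c_4 = 0
  c_5 = 2 = 2·3^0
  c_6 = 0
  c_7 = 2 = 2·3^0
  c_8 = 2 = 2·3^0
λ_0 = (0, 2, 0, 0, 2, 0, 2, 2)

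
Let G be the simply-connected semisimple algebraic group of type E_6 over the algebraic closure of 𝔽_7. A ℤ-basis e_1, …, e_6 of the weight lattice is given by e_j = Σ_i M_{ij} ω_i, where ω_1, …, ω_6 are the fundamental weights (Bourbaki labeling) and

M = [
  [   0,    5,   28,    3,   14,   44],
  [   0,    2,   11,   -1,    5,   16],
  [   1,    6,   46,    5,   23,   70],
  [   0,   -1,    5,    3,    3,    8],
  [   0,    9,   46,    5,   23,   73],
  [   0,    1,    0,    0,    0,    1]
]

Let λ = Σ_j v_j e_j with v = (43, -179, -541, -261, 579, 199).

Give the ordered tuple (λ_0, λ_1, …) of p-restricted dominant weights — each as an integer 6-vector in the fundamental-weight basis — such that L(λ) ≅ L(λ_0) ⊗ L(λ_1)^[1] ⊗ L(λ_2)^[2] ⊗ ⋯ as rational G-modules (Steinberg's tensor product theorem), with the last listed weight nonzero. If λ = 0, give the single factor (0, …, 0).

((1, 3, 4, 6, 0, 6), (5, 4, 3, 2, 6, 2))

ω-coordinates c = M·v, v = (43, -179, -541, -261, 579, 199):
  c_1 = (0)·(43) + (5)·(-179) + (28)·(-541) + (3)·(-261) + (14)·(579) + (44)·(199) = 36
  c_2 = (0)·(43) + (2)·(-179) + (11)·(-541) + (-1)·(-261) + (5)·(579) + (16)·(199) = 31
  c_3 = (1)·(43) + (6)·(-179) + (46)·(-541) + (5)·(-261) + (23)·(579) + (70)·(199) = 25
  c_4 = (0)·(43) + (-1)·(-179) + (5)·(-541) + (3)·(-261) + (3)·(579) + (8)·(199) = 20
  c_5 = (0)·(43) + (9)·(-179) + (46)·(-541) + (5)·(-261) + (23)·(579) + (73)·(199) = 42
  c_6 = (0)·(43) + (1)·(-179) + (0)·(-541) + (0)·(-261) + (0)·(579) + (1)·(199) = 20
Expand coordinatewise in base 7:
  c_1 = 36 = 1·7^0 + 5·7^1
  c_2 = 31 = 3·7^0 + 4·7^1
  c_3 = 25 = 4·7^0 + 3·7^1
  c_4 = 20 = 6·7^0 + 2·7^1
  c_5 = 42 = 0·7^0 + 6·7^1
  c_6 = 20 = 6·7^0 + 2·7^1
p-restricted factor λ_0 = (1, 3, 4, 6, 0, 6)
p-restricted factor λ_1 = (5, 4, 3, 2, 6, 2)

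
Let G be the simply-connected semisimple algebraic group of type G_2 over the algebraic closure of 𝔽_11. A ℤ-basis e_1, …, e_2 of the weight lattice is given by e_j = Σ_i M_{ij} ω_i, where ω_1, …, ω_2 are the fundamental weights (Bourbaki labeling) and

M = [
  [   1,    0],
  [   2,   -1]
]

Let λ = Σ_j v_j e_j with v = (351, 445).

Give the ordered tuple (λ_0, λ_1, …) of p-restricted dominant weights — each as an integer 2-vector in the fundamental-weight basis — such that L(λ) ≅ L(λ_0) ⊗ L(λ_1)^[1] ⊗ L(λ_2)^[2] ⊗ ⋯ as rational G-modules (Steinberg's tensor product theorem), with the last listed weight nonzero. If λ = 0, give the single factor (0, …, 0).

((10, 4), (9, 1), (2, 2))

In the fundamental-weight basis, λ has coordinates c = M·v (v = (351, 445)):
  c_1 = (1)·(351) + (0)·(445) = 351
  c_2 = (2)·(351) + (-1)·(445) = 257
Base-11 expansion of each c_i:
  c_1 = 351 = 10·11^0 + 9·11^1 + 2·11^2
  c_2 = 257 = 4·11^0 + 1·11^1 + 2·11^2
Factor λ_0 = (10, 4)
Factor λ_1 = (9, 1)
Factor λ_2 = (2, 2)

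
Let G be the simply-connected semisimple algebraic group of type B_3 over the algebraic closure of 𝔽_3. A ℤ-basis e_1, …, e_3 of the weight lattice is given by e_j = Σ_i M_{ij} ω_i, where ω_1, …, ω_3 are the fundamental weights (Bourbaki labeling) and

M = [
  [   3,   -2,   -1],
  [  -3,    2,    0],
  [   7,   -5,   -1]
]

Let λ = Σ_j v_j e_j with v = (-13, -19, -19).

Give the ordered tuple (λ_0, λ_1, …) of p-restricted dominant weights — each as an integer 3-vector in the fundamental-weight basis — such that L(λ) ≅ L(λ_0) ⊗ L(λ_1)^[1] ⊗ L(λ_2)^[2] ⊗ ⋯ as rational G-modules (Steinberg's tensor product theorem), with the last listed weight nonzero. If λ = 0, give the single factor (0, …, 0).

Change of basis e → ω: c = M·v where v = (-13, -19, -19):
  c_1 = (3)·(-13) + (-2)·(-19) + (-1)·(-19) = 18
  c_2 = (-3)·(-13) + (2)·(-19) + (0)·(-19) = 1
  c_3 = (7)·(-13) + (-5)·(-19) + (-1)·(-19) = 23
Writing each c_i in base p = 3:
  c_1 = 18 = 0·3^0 + 0·3^1 + 2·3^2
  c_2 = 1 = 1·3^0
  c_3 = 23 = 2·3^0 + 1·3^1 + 2·3^2
p-restricted factor λ_0 = (0, 1, 2)
p-restricted factor λ_1 = (0, 0, 1)
p-restricted factor λ_2 = (2, 0, 2)

((0, 1, 2), (0, 0, 1), (2, 0, 2))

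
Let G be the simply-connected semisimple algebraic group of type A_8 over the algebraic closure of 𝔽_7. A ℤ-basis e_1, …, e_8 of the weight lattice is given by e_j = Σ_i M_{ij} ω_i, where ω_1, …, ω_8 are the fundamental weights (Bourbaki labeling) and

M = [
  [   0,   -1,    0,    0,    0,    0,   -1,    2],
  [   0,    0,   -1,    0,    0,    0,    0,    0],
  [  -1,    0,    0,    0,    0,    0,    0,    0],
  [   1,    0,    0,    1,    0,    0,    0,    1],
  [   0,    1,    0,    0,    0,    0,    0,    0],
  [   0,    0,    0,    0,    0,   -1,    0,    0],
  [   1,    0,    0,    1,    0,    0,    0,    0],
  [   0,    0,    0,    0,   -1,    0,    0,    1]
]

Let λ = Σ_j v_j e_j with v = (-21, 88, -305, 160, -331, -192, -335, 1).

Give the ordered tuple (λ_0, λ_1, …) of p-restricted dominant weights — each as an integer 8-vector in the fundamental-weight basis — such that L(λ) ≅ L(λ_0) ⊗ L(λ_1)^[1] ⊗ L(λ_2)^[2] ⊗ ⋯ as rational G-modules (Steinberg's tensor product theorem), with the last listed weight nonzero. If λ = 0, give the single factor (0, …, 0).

In the fundamental-weight basis, λ has coordinates c = M·v (v = (-21, 88, -305, 160, -331, -192, -335, 1)):
  c_1 = 0*-21 + -1*88 + 0*-305 + 0*160 + 0*-331 + 0*-192 + -1*-335 + 2*1 = 249
  c_2 = 0*-21 + 0*88 + -1*-305 + 0*160 + 0*-331 + 0*-192 + 0*-335 + 0*1 = 305
  c_3 = -1*-21 + 0*88 + 0*-305 + 0*160 + 0*-331 + 0*-192 + 0*-335 + 0*1 = 21
  c_4 = 1*-21 + 0*88 + 0*-305 + 1*160 + 0*-331 + 0*-192 + 0*-335 + 1*1 = 140
  c_5 = 0*-21 + 1*88 + 0*-305 + 0*160 + 0*-331 + 0*-192 + 0*-335 + 0*1 = 88
  c_6 = 0*-21 + 0*88 + 0*-305 + 0*160 + 0*-331 + -1*-192 + 0*-335 + 0*1 = 192
  c_7 = 1*-21 + 0*88 + 0*-305 + 1*160 + 0*-331 + 0*-192 + 0*-335 + 0*1 = 139
  c_8 = 0*-21 + 0*88 + 0*-305 + 0*160 + -1*-331 + 0*-192 + 0*-335 + 1*1 = 332
p = 7; digits c_i = Σ_j d_{ij}·7^j, 0 ≤ d_{ij} < 7:
  c_1 = 249 = 4·7^0 + 0·7^1 + 5·7^2
  c_2 = 305 = 4·7^0 + 1·7^1 + 6·7^2
  c_3 = 21 = 0·7^0 + 3·7^1
  c_4 = 140 = 0·7^0 + 6·7^1 + 2·7^2
  c_5 = 88 = 4·7^0 + 5·7^1 + 1·7^2
  c_6 = 192 = 3·7^0 + 6·7^1 + 3·7^2
  c_7 = 139 = 6·7^0 + 5·7^1 + 2·7^2
  c_8 = 332 = 3·7^0 + 5·7^1 + 6·7^2
p-restricted factor λ_0 = (4, 4, 0, 0, 4, 3, 6, 3)
p-restricted factor λ_1 = (0, 1, 3, 6, 5, 6, 5, 5)
p-restricted factor λ_2 = (5, 6, 0, 2, 1, 3, 2, 6)

((4, 4, 0, 0, 4, 3, 6, 3), (0, 1, 3, 6, 5, 6, 5, 5), (5, 6, 0, 2, 1, 3, 2, 6))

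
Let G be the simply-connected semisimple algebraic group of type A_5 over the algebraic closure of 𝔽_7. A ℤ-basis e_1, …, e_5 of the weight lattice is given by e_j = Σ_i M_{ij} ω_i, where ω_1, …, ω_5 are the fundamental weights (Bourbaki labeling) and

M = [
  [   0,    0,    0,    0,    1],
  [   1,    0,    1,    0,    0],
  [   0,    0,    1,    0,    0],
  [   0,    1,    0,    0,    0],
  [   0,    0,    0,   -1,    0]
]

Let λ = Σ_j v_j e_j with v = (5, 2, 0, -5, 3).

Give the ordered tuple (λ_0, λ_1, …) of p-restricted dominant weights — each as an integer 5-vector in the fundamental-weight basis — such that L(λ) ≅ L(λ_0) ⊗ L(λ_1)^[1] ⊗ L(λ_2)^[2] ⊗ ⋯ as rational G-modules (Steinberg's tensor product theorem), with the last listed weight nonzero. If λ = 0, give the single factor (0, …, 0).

((3, 5, 0, 2, 5),)

In the fundamental-weight basis, λ has coordinates c = M·v (v = (5, 2, 0, -5, 3)):
  c_1 = 0*5 + 0*2 + 0*0 + 0*-5 + 1*3 = 3
  c_2 = 1*5 + 0*2 + 1*0 + 0*-5 + 0*3 = 5
  c_3 = 0*5 + 0*2 + 1*0 + 0*-5 + 0*3 = 0
  c_4 = 0*5 + 1*2 + 0*0 + 0*-5 + 0*3 = 2
  c_5 = 0*5 + 0*2 + 0*0 + -1*-5 + 0*3 = 5
Expand coordinatewise in base 7:
  c_1 = 3 = 3·7^0
  c_2 = 5 = 5·7^0
  c_3 = 0
  c_4 = 2 = 2·7^0
  c_5 = 5 = 5·7^0
p-restricted factor λ_0 = (3, 5, 0, 2, 5)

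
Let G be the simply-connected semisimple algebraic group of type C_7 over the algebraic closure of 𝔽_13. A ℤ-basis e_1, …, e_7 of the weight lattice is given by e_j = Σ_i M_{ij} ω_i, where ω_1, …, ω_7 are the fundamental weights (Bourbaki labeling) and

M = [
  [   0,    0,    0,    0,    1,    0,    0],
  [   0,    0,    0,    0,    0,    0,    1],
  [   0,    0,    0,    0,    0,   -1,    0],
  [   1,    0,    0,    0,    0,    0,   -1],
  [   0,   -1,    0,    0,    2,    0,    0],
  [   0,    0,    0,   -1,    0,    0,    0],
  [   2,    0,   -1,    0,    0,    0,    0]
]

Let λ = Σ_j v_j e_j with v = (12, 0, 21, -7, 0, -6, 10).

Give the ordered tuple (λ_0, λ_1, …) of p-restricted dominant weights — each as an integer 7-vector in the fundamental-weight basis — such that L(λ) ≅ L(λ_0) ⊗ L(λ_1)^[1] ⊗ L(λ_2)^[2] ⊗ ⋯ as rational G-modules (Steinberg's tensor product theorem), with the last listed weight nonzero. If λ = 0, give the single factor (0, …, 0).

ω-coordinates c = M·v, v = (12, 0, 21, -7, 0, -6, 10):
  c_1 = (0)·(12) + (0)·(0) + (0)·(21) + (0)·(-7) + (1)·(0) + (0)·(-6) + (0)·(10) = 0
  c_2 = (0)·(12) + (0)·(0) + (0)·(21) + (0)·(-7) + (0)·(0) + (0)·(-6) + (1)·(10) = 10
  c_3 = (0)·(12) + (0)·(0) + (0)·(21) + (0)·(-7) + (0)·(0) + (-1)·(-6) + (0)·(10) = 6
  c_4 = (1)·(12) + (0)·(0) + (0)·(21) + (0)·(-7) + (0)·(0) + (0)·(-6) + (-1)·(10) = 2
  c_5 = (0)·(12) + (-1)·(0) + (0)·(21) + (0)·(-7) + (2)·(0) + (0)·(-6) + (0)·(10) = 0
  c_6 = (0)·(12) + (0)·(0) + (0)·(21) + (-1)·(-7) + (0)·(0) + (0)·(-6) + (0)·(10) = 7
  c_7 = (2)·(12) + (0)·(0) + (-1)·(21) + (0)·(-7) + (0)·(0) + (0)·(-6) + (0)·(10) = 3
Expand coordinatewise in base 13:
  c_1 = 0
  c_2 = 10 = 10·13^0
  c_3 = 6 = 6·13^0
  c_4 = 2 = 2·13^0
  c_5 = 0
  c_6 = 7 = 7·13^0
  c_7 = 3 = 3·13^0
p-restricted factor λ_0 = (0, 10, 6, 2, 0, 7, 3)

((0, 10, 6, 2, 0, 7, 3),)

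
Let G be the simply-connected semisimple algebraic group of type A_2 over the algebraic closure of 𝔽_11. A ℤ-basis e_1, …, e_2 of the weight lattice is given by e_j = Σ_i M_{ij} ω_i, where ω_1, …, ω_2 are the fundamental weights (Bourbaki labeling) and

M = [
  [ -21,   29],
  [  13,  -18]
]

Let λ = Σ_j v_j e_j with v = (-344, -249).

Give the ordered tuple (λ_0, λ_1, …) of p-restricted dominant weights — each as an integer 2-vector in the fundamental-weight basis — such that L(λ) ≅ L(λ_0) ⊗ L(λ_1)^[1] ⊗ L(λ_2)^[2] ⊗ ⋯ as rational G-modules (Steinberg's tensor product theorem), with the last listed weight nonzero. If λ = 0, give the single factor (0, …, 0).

((3, 10),)

In the fundamental-weight basis, λ has coordinates c = M·v (v = (-344, -249)):
  c_1 = -21*-344 + 29*-249 = 3
  c_2 = 13*-344 + -18*-249 = 10
p = 11; digits c_i = Σ_j d_{ij}·11^j, 0 ≤ d_{ij} < 11:
  c_1 = 3 = 3·11^0
  c_2 = 10 = 10·11^0
p-restricted factor λ_0 = (3, 10)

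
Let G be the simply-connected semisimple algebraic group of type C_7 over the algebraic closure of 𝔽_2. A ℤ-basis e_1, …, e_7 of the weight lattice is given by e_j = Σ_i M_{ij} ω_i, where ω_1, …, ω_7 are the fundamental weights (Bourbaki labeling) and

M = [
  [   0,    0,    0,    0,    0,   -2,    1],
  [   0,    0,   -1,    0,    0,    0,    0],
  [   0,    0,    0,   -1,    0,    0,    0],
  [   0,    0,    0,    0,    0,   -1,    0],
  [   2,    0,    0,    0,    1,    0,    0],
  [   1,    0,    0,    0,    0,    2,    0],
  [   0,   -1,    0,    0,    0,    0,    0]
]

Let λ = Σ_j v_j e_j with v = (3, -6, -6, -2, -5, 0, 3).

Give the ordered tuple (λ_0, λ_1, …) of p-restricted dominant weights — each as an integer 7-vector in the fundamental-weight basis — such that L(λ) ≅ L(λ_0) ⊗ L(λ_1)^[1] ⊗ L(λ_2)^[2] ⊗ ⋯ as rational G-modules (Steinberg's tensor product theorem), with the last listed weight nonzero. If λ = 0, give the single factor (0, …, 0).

ω-coordinates c = M·v, v = (3, -6, -6, -2, -5, 0, 3):
  c_1 = 0*3 + 0*-6 + 0*-6 + 0*-2 + 0*-5 + -2*0 + 1*3 = 3
  c_2 = 0*3 + 0*-6 + -1*-6 + 0*-2 + 0*-5 + 0*0 + 0*3 = 6
  c_3 = 0*3 + 0*-6 + 0*-6 + -1*-2 + 0*-5 + 0*0 + 0*3 = 2
  c_4 = 0*3 + 0*-6 + 0*-6 + 0*-2 + 0*-5 + -1*0 + 0*3 = 0
  c_5 = 2*3 + 0*-6 + 0*-6 + 0*-2 + 1*-5 + 0*0 + 0*3 = 1
  c_6 = 1*3 + 0*-6 + 0*-6 + 0*-2 + 0*-5 + 2*0 + 0*3 = 3
  c_7 = 0*3 + -1*-6 + 0*-6 + 0*-2 + 0*-5 + 0*0 + 0*3 = 6
Writing each c_i in base p = 2:
  c_1 = 3 = 1·2^0 + 1·2^1
  c_2 = 6 = 0·2^0 + 1·2^1 + 1·2^2
  c_3 = 2 = 0·2^0 + 1·2^1
  c_4 = 0
  c_5 = 1 = 1·2^0
  c_6 = 3 = 1·2^0 + 1·2^1
  c_7 = 6 = 0·2^0 + 1·2^1 + 1·2^2
λ_0 = (1, 0, 0, 0, 1, 1, 0)
λ_1 = (1, 1, 1, 0, 0, 1, 1)
λ_2 = (0, 1, 0, 0, 0, 0, 1)

((1, 0, 0, 0, 1, 1, 0), (1, 1, 1, 0, 0, 1, 1), (0, 1, 0, 0, 0, 0, 1))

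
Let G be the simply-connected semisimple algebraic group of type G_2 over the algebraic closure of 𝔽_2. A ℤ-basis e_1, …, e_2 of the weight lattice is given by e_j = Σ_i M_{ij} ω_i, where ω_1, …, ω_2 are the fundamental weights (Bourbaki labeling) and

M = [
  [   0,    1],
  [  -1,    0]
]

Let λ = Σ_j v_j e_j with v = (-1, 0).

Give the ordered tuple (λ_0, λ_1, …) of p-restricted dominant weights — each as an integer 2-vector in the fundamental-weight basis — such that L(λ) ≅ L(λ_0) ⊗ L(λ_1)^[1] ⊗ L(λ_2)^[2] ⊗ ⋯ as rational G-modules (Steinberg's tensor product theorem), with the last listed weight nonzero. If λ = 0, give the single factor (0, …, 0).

Compute c_i = Σ_j M_{ij} v_j with v = (-1, 0):
  c_1 = 0*-1 + 1*0 = 0
  c_2 = -1*-1 + 0*0 = 1
Expand coordinatewise in base 2:
  c_1 = 0
  c_2 = 1 = 1·2^0
p-restricted factor λ_0 = (0, 1)

((0, 1),)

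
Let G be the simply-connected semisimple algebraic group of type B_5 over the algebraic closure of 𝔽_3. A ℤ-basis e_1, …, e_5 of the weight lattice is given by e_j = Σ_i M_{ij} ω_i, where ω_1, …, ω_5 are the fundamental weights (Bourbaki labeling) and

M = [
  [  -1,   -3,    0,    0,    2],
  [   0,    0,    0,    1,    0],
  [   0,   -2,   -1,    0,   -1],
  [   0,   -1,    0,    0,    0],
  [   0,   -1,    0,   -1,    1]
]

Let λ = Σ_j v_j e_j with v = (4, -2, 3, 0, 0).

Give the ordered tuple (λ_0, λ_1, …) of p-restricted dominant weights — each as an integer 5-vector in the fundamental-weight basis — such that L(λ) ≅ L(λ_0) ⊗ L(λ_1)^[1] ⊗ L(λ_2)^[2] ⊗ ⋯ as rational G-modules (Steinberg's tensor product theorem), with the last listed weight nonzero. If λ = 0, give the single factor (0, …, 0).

((2, 0, 1, 2, 2),)

Converting to the ω-basis (c_i = row i of M dotted with v = (4, -2, 3, 0, 0)):
  c_1 = -1*4 + -3*-2 + 0*3 + 0*0 + 2*0 = 2
  c_2 = 0*4 + 0*-2 + 0*3 + 1*0 + 0*0 = 0
  c_3 = 0*4 + -2*-2 + -1*3 + 0*0 + -1*0 = 1
  c_4 = 0*4 + -1*-2 + 0*3 + 0*0 + 0*0 = 2
  c_5 = 0*4 + -1*-2 + 0*3 + -1*0 + 1*0 = 2
p = 3; digits c_i = Σ_j d_{ij}·3^j, 0 ≤ d_{ij} < 3:
  c_1 = 2 = 2·3^0
  c_2 = 0
  c_3 = 1 = 1·3^0
  c_4 = 2 = 2·3^0
  c_5 = 2 = 2·3^0
λ_0 = (2, 0, 1, 2, 2)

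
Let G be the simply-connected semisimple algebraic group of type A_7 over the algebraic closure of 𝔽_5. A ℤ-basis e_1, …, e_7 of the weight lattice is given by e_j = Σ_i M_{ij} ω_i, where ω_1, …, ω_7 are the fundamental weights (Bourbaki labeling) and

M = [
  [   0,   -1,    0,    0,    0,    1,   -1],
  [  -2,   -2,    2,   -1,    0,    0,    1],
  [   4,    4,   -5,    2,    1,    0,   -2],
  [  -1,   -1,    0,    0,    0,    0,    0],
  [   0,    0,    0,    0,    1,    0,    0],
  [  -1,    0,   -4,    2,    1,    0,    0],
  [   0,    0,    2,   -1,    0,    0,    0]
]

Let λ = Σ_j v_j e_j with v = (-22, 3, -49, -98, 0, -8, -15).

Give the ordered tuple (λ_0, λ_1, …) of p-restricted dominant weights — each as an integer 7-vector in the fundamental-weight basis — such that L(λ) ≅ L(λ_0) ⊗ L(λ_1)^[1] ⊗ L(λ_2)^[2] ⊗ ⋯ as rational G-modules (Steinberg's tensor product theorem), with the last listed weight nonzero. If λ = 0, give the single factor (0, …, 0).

Change of basis e → ω: c = M·v where v = (-22, 3, -49, -98, 0, -8, -15):
  c_1 = (0)·(-22) + (-1)·(3) + (0)·(-49) + (0)·(-98) + (0)·(0) + (1)·(-8) + (-1)·(-15) = 4
  c_2 = (-2)·(-22) + (-2)·(3) + (2)·(-49) + (-1)·(-98) + (0)·(0) + (0)·(-8) + (1)·(-15) = 23
  c_3 = (4)·(-22) + (4)·(3) + (-5)·(-49) + (2)·(-98) + (1)·(0) + (0)·(-8) + (-2)·(-15) = 3
  c_4 = (-1)·(-22) + (-1)·(3) + (0)·(-49) + (0)·(-98) + (0)·(0) + (0)·(-8) + (0)·(-15) = 19
  c_5 = (0)·(-22) + (0)·(3) + (0)·(-49) + (0)·(-98) + (1)·(0) + (0)·(-8) + (0)·(-15) = 0
  c_6 = (-1)·(-22) + (0)·(3) + (-4)·(-49) + (2)·(-98) + (1)·(0) + (0)·(-8) + (0)·(-15) = 22
  c_7 = (0)·(-22) + (0)·(3) + (2)·(-49) + (-1)·(-98) + (0)·(0) + (0)·(-8) + (0)·(-15) = 0
Writing each c_i in base p = 5:
  c_1 = 4 = 4·5^0
  c_2 = 23 = 3·5^0 + 4·5^1
  c_3 = 3 = 3·5^0
  c_4 = 19 = 4·5^0 + 3·5^1
  c_5 = 0
  c_6 = 22 = 2·5^0 + 4·5^1
  c_7 = 0
Factor λ_0 = (4, 3, 3, 4, 0, 2, 0)
Factor λ_1 = (0, 4, 0, 3, 0, 4, 0)

((4, 3, 3, 4, 0, 2, 0), (0, 4, 0, 3, 0, 4, 0))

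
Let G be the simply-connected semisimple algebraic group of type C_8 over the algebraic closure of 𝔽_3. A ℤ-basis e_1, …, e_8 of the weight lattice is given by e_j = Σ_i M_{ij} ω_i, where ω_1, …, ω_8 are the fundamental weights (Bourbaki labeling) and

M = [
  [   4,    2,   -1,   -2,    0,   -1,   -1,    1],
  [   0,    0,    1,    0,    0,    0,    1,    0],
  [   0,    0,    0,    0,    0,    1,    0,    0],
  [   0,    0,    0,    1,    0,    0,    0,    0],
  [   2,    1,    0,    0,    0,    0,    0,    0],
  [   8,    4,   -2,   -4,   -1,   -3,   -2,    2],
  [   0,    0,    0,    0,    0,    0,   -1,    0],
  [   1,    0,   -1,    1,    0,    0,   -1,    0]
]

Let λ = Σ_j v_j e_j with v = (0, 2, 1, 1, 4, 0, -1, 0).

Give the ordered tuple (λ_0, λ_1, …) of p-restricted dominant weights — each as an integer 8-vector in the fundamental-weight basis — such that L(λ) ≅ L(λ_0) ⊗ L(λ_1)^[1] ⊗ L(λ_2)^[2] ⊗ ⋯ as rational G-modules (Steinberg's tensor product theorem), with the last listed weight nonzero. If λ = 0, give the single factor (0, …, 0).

ω-coordinates c = M·v, v = (0, 2, 1, 1, 4, 0, -1, 0):
  c_1 = 4*0 + 2*2 + -1*1 + -2*1 + 0*4 + -1*0 + -1*-1 + 1*0 = 2
  c_2 = 0*0 + 0*2 + 1*1 + 0*1 + 0*4 + 0*0 + 1*-1 + 0*0 = 0
  c_3 = 0*0 + 0*2 + 0*1 + 0*1 + 0*4 + 1*0 + 0*-1 + 0*0 = 0
  c_4 = 0*0 + 0*2 + 0*1 + 1*1 + 0*4 + 0*0 + 0*-1 + 0*0 = 1
  c_5 = 2*0 + 1*2 + 0*1 + 0*1 + 0*4 + 0*0 + 0*-1 + 0*0 = 2
  c_6 = 8*0 + 4*2 + -2*1 + -4*1 + -1*4 + -3*0 + -2*-1 + 2*0 = 0
  c_7 = 0*0 + 0*2 + 0*1 + 0*1 + 0*4 + 0*0 + -1*-1 + 0*0 = 1
  c_8 = 1*0 + 0*2 + -1*1 + 1*1 + 0*4 + 0*0 + -1*-1 + 0*0 = 1
Writing each c_i in base p = 3:
  c_1 = 2 = 2·3^0
  c_2 = 0
  c_3 = 0
  c_4 = 1 = 1·3^0
  c_5 = 2 = 2·3^0
  c_6 = 0
  c_7 = 1 = 1·3^0
  c_8 = 1 = 1·3^0
Factor λ_0 = (2, 0, 0, 1, 2, 0, 1, 1)

((2, 0, 0, 1, 2, 0, 1, 1),)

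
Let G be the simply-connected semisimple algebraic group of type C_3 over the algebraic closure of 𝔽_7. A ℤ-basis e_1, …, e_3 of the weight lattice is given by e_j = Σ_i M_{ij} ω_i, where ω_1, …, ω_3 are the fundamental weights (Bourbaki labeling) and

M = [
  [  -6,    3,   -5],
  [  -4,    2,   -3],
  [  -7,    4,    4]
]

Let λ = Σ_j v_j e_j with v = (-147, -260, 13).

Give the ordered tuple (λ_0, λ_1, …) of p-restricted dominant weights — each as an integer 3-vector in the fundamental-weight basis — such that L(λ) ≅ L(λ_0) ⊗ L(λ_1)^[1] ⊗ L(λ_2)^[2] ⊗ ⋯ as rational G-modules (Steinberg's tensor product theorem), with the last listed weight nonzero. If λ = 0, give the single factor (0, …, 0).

((2, 1, 6), (5, 4, 5))

Compute c_i = Σ_j M_{ij} v_j with v = (-147, -260, 13):
  c_1 = (-6)·(-147) + (3)·(-260) + (-5)·(13) = 37
  c_2 = (-4)·(-147) + (2)·(-260) + (-3)·(13) = 29
  c_3 = (-7)·(-147) + (4)·(-260) + (4)·(13) = 41
Base-7 expansion of each c_i:
  c_1 = 37 = 2·7^0 + 5·7^1
  c_2 = 29 = 1·7^0 + 4·7^1
  c_3 = 41 = 6·7^0 + 5·7^1
p-restricted factor λ_0 = (2, 1, 6)
p-restricted factor λ_1 = (5, 4, 5)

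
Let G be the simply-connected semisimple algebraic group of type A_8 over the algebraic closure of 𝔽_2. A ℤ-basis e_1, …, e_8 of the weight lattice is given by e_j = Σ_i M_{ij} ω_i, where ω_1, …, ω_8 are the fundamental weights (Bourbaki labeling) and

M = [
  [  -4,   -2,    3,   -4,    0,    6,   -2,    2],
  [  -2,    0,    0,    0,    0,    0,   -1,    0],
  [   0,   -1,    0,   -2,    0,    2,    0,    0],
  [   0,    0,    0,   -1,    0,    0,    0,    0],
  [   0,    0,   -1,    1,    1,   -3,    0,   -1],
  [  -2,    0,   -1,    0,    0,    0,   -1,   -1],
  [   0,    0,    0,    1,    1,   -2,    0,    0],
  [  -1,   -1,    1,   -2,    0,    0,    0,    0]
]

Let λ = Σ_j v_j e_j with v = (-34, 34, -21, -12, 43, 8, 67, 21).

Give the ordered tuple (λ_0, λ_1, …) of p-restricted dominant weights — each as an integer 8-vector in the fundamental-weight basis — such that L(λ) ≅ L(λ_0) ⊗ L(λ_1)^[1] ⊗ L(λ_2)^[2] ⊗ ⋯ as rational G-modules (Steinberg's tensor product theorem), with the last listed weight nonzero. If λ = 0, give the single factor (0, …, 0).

((1, 1, 0, 0, 1, 1, 1, 1), (0, 0, 1, 0, 1, 0, 1, 1), (0, 0, 1, 1, 1, 0, 1, 0), (1, 0, 0, 1, 0, 0, 1, 0))

ω-coordinates c = M·v, v = (-34, 34, -21, -12, 43, 8, 67, 21):
  c_1 = (-4)·(-34) + (-2)·(34) + (3)·(-21) + (-4)·(-12) + 0·43 + 6·8 + (-2)·(67) + 2·21 = 9
  c_2 = (-2)·(-34) + 0·34 + (0)·(-21) + (0)·(-12) + 0·43 + 0·8 + (-1)·(67) + 0·21 = 1
  c_3 = (0)·(-34) + (-1)·(34) + (0)·(-21) + (-2)·(-12) + 0·43 + 2·8 + 0·67 + 0·21 = 6
  c_4 = (0)·(-34) + 0·34 + (0)·(-21) + (-1)·(-12) + 0·43 + 0·8 + 0·67 + 0·21 = 12
  c_5 = (0)·(-34) + 0·34 + (-1)·(-21) + (1)·(-12) + 1·43 + (-3)·(8) + 0·67 + (-1)·(21) = 7
  c_6 = (-2)·(-34) + 0·34 + (-1)·(-21) + (0)·(-12) + 0·43 + 0·8 + (-1)·(67) + (-1)·(21) = 1
  c_7 = (0)·(-34) + 0·34 + (0)·(-21) + (1)·(-12) + 1·43 + (-2)·(8) + 0·67 + 0·21 = 15
  c_8 = (-1)·(-34) + (-1)·(34) + (1)·(-21) + (-2)·(-12) + 0·43 + 0·8 + 0·67 + 0·21 = 3
p = 2; digits c_i = Σ_j d_{ij}·2^j, 0 ≤ d_{ij} < 2:
  c_1 = 9 = 1·2^0 + 0·2^1 + 0·2^2 + 1·2^3
  c_2 = 1 = 1·2^0
  c_3 = 6 = 0·2^0 + 1·2^1 + 1·2^2
  c_4 = 12 = 0·2^0 + 0·2^1 + 1·2^2 + 1·2^3
  c_5 = 7 = 1·2^0 + 1·2^1 + 1·2^2
  c_6 = 1 = 1·2^0
  c_7 = 15 = 1·2^0 + 1·2^1 + 1·2^2 + 1·2^3
  c_8 = 3 = 1·2^0 + 1·2^1
Factor λ_0 = (1, 1, 0, 0, 1, 1, 1, 1)
Factor λ_1 = (0, 0, 1, 0, 1, 0, 1, 1)
Factor λ_2 = (0, 0, 1, 1, 1, 0, 1, 0)
Factor λ_3 = (1, 0, 0, 1, 0, 0, 1, 0)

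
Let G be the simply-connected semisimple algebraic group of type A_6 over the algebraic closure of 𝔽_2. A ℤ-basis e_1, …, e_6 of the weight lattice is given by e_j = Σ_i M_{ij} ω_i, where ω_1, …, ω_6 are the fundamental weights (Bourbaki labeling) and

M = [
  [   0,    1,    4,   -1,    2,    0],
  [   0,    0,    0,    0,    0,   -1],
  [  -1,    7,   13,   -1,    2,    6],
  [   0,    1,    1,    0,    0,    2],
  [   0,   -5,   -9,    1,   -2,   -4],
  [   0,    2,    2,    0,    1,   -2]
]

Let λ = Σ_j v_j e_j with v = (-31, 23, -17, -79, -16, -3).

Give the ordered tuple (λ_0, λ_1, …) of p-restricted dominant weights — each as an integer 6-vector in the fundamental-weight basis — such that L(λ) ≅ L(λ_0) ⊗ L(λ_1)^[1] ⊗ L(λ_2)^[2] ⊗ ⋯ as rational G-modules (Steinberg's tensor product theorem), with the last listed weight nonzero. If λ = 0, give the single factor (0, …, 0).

ω-coordinates c = M·v, v = (-31, 23, -17, -79, -16, -3):
  c_1 = (0)·(-31) + 1·23 + (4)·(-17) + (-1)·(-79) + (2)·(-16) + (0)·(-3) = 2
  c_2 = (0)·(-31) + 0·23 + (0)·(-17) + (0)·(-79) + (0)·(-16) + (-1)·(-3) = 3
  c_3 = (-1)·(-31) + 7·23 + (13)·(-17) + (-1)·(-79) + (2)·(-16) + (6)·(-3) = 0
  c_4 = (0)·(-31) + 1·23 + (1)·(-17) + (0)·(-79) + (0)·(-16) + (2)·(-3) = 0
  c_5 = (0)·(-31) + (-5)·(23) + (-9)·(-17) + (1)·(-79) + (-2)·(-16) + (-4)·(-3) = 3
  c_6 = (0)·(-31) + 2·23 + (2)·(-17) + (0)·(-79) + (1)·(-16) + (-2)·(-3) = 2
Writing each c_i in base p = 2:
  c_1 = 2 = 0·2^0 + 1·2^1
  c_2 = 3 = 1·2^0 + 1·2^1
  c_3 = 0
  c_4 = 0
  c_5 = 3 = 1·2^0 + 1·2^1
  c_6 = 2 = 0·2^0 + 1·2^1
Factor λ_0 = (0, 1, 0, 0, 1, 0)
Factor λ_1 = (1, 1, 0, 0, 1, 1)

((0, 1, 0, 0, 1, 0), (1, 1, 0, 0, 1, 1))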